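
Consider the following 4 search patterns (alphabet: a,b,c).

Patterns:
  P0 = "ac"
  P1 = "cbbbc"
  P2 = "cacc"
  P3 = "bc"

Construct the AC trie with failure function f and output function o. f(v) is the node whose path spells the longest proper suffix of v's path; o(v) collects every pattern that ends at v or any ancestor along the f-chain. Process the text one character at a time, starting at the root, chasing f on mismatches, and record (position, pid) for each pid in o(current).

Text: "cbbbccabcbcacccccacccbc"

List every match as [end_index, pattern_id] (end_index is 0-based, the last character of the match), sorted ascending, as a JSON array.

Build automaton:
Trie nodes:
  0='ε' goto a→1 b→11 c→3
  1='a' goto c→2
  2='ac' goto ·  [P0 ends]
  3='c' goto a→8 b→4
  4='cb' goto b→5
  5='cbb' goto b→6
  6='cbbb' goto c→7
  7='cbbbc' goto ·  [P1 ends]
  8='ca' goto c→9
  9='cac' goto c→10
  10='cacc' goto ·  [P2 ends]
  11='b' goto c→12
  12='bc' goto ·  [P3 ends]

BFS fail/out derivation:
  fail(1) 'a': from fail(0)=0 chase 'a': 0 ⇒ 0;  out=∅∪out(0)=∅
  fail(3) 'c': from fail(0)=0 chase 'c': 0 ⇒ 0;  out=∅∪out(0)=∅
  fail(11) 'b': from fail(0)=0 chase 'b': 0 ⇒ 0;  out=∅∪out(0)=∅
  fail(2) 'ac': from fail(1)=0 chase 'c': 0 ⇒ 3;  out={0}∪out(3)={0}
  fail(4) 'cb': from fail(3)=0 chase 'b': 0 ⇒ 11;  out=∅∪out(11)=∅
  fail(8) 'ca': from fail(3)=0 chase 'a': 0 ⇒ 1;  out=∅∪out(1)=∅
  fail(12) 'bc': from fail(11)=0 chase 'c': 0 ⇒ 3;  out={3}∪out(3)={3}
  fail(5) 'cbb': from fail(4)=11 chase 'b': 11→0 ⇒ 11;  out=∅∪out(11)=∅
  fail(9) 'cac': from fail(8)=1 chase 'c': 1 ⇒ 2;  out=∅∪out(2)={0}
  fail(6) 'cbbb': from fail(5)=11 chase 'b': 11→0 ⇒ 11;  out=∅∪out(11)=∅
  fail(10) 'cacc': from fail(9)=2 chase 'c': 2→3→0 ⇒ 3;  out={2}∪out(3)={2}
  fail(7) 'cbbbc': from fail(6)=11 chase 'c': 11 ⇒ 12;  out={1}∪out(12)={1,3}

Scan:
pos 0 'c': at 3
pos 1 'b': at 4
pos 2 'b': at 5
pos 3 'b': at 6
pos 4 'c': at 7  emit P1@[0:4],P3@[3:4]
pos 5 'c': at 3 ·f
pos 6 'a': at 8
pos 7 'b': at 11 ·f
pos 8 'c': at 12  emit P3@[7:8]
pos 9 'b': at 4 ·f
pos 10 'c': at 12 ·f  emit P3@[9:10]
pos 11 'a': at 8 ·f
pos 12 'c': at 9  emit P0@[11:12]
pos 13 'c': at 10  emit P2@[10:13]
pos 14 'c': at 3 ·f
pos 15 'c': at 3 ·f
pos 16 'c': at 3 ·f
pos 17 'a': at 8
pos 18 'c': at 9  emit P0@[17:18]
pos 19 'c': at 10  emit P2@[16:19]
pos 20 'c': at 3 ·f
pos 21 'b': at 4
pos 22 'c': at 12 ·f  emit P3@[21:22]

Matches: [[4,1],[4,3],[8,3],[10,3],[12,0],[13,2],[18,0],[19,2],[22,3]]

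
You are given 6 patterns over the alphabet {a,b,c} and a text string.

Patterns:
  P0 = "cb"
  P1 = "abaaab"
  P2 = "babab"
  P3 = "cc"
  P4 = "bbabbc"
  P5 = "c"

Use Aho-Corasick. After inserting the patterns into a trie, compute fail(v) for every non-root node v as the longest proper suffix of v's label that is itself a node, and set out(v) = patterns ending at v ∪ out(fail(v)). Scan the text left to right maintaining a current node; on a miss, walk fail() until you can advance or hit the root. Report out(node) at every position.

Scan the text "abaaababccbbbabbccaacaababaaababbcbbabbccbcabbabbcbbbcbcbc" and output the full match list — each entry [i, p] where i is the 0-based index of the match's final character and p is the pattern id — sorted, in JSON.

Build automaton:
Trie (insert patterns):
  0='ε' goto a→3 b→9 c→1
  1='c' goto b→2 c→14  ←P5
  2='cb' goto ·  ←P0
  3='a' goto b→4
  4='ab' goto a→5
  5='aba' goto a→6
  6='abaa' goto a→7
  7='abaaa' goto b→8
  8='abaaab' goto ·  ←P1
  9='b' goto a→10 b→15
  10='ba' goto b→11
  11='bab' goto a→12
  12='baba' goto b→13
  13='babab' goto ·  ←P2
  14='cc' goto ·  ←P3
  15='bb' goto a→16
  16='bba' goto b→17
  17='bbab' goto b→18
  18='bbabb' goto c→19
  19='bbabbc' goto ·  ←P4

Failure links (BFS by depth):
  n1('c'): parent n0 fail=0; on 'c' 0 → fail=0;  out {5}∪∅={5}
  n3('a'): parent n0 fail=0; on 'a' 0 → fail=0;  out ∅∪∅=∅
  n9('b'): parent n0 fail=0; on 'b' 0 → fail=0;  out ∅∪∅=∅
  n2('cb'): parent n1 fail=0; on 'b' 0 → fail=9;  out {0}∪∅={0}
  n4('ab'): parent n3 fail=0; on 'b' 0 → fail=9;  out ∅∪∅=∅
  n10('ba'): parent n9 fail=0; on 'a' 0 → fail=3;  out ∅∪∅=∅
  n14('cc'): parent n1 fail=0; on 'c' 0 → fail=1;  out {3}∪{5}={3,5}
  n15('bb'): parent n9 fail=0; on 'b' 0 → fail=9;  out ∅∪∅=∅
  n5('aba'): parent n4 fail=9; on 'a' 9 → fail=10;  out ∅∪∅=∅
  n11('bab'): parent n10 fail=3; on 'b' 3 → fail=4;  out ∅∪∅=∅
  n16('bba'): parent n15 fail=9; on 'a' 9 → fail=10;  out ∅∪∅=∅
  n6('abaa'): parent n5 fail=10; on 'a' 10→3→0 → fail=3;  out ∅∪∅=∅
  n12('baba'): parent n11 fail=4; on 'a' 4 → fail=5;  out ∅∪∅=∅
  n17('bbab'): parent n16 fail=10; on 'b' 10 → fail=11;  out ∅∪∅=∅
  n7('abaaa'): parent n6 fail=3; on 'a' 3→0 → fail=3;  out ∅∪∅=∅
  n13('babab'): parent n12 fail=5; on 'b' 5→10 → fail=11;  out {2}∪∅={2}
  n18('bbabb'): parent n17 fail=11; on 'b' 11→4→9 → fail=15;  out ∅∪∅=∅
  n8('abaaab'): parent n7 fail=3; on 'b' 3 → fail=4;  out {1}∪∅={1}
  n19('bbabbc'): parent n18 fail=15; on 'c' 15→9→0 → fail=1;  out {4}∪{5}={4,5}

Text stream:
pos 0 'a': at 3
pos 1 'b': at 4
pos 2 'a': at 5
pos 3 'a': at 6
pos 4 'a': at 7
pos 5 'b': at 8  ** P1@[0:5]
pos 6 'a': at 5 (fail-walked)
pos 7 'b': at 11 (fail-walked)
pos 8 'c': at 1 (fail-walked)  ** P5@[8:8]
pos 9 'c': at 14  ** P3@[8:9],P5@[9:9]
pos 10 'b': at 2 (fail-walked)  ** P0@[9:10]
pos 11 'b': at 15 (fail-walked)
pos 12 'b': at 15 (fail-walked)
pos 13 'a': at 16
pos 14 'b': at 17
pos 15 'b': at 18
pos 16 'c': at 19  ** P4@[11:16],P5@[16:16]
pos 17 'c': at 14 (fail-walked)  ** P3@[16:17],P5@[17:17]
pos 18 'a': at 3 (fail-walked)
pos 19 'a': at 3 (fail-walked)
pos 20 'c': at 1 (fail-walked)  ** P5@[20:20]
pos 21 'a': at 3 (fail-walked)
pos 22 'a': at 3 (fail-walked)
pos 23 'b': at 4
pos 24 'a': at 5
pos 25 'b': at 11 (fail-walked)
pos 26 'a': at 12
pos 27 'a': at 6 (fail-walked)
pos 28 'a': at 7
pos 29 'b': at 8  ** P1@[24:29]
pos 30 'a': at 5 (fail-walked)
pos 31 'b': at 11 (fail-walked)
pos 32 'b': at 15 (fail-walked)
pos 33 'c': at 1 (fail-walked)  ** P5@[33:33]
pos 34 'b': at 2  ** P0@[33:34]
pos 35 'b': at 15 (fail-walked)
pos 36 'a': at 16
pos 37 'b': at 17
pos 38 'b': at 18
pos 39 'c': at 19  ** P4@[34:39],P5@[39:39]
pos 40 'c': at 14 (fail-walked)  ** P3@[39:40],P5@[40:40]
pos 41 'b': at 2 (fail-walked)  ** P0@[40:41]
pos 42 'c': at 1 (fail-walked)  ** P5@[42:42]
pos 43 'a': at 3 (fail-walked)
pos 44 'b': at 4
pos 45 'b': at 15 (fail-walked)
pos 46 'a': at 16
pos 47 'b': at 17
pos 48 'b': at 18
pos 49 'c': at 19  ** P4@[44:49],P5@[49:49]
pos 50 'b': at 2 (fail-walked)  ** P0@[49:50]
pos 51 'b': at 15 (fail-walked)
pos 52 'b': at 15 (fail-walked)
pos 53 'c': at 1 (fail-walked)  ** P5@[53:53]
pos 54 'b': at 2  ** P0@[53:54]
pos 55 'c': at 1 (fail-walked)  ** P5@[55:55]
pos 56 'b': at 2  ** P0@[55:56]
pos 57 'c': at 1 (fail-walked)  ** P5@[57:57]

Result: [[5,1],[8,5],[9,3],[9,5],[10,0],[16,4],[16,5],[17,3],[17,5],[20,5],[29,1],[33,5],[34,0],[39,4],[39,5],[40,3],[40,5],[41,0],[42,5],[49,4],[49,5],[50,0],[53,5],[54,0],[55,5],[56,0],[57,5]]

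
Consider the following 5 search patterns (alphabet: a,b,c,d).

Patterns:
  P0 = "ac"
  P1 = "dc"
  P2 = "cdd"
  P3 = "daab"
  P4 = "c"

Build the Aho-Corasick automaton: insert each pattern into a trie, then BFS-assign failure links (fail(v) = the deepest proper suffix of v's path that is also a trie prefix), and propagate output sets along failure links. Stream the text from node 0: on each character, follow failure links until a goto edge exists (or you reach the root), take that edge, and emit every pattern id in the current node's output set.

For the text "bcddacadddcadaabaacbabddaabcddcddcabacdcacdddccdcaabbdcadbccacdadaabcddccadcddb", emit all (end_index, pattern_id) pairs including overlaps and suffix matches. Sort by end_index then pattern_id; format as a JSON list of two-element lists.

Construct AC machine:
Trie nodes:
  0='ε' goto a→1 c→5 d→3
  1='a' goto c→2
  2='ac' goto ·  [P0 ends]
  3='d' goto a→8 c→4
  4='dc' goto ·  [P1 ends]
  5='c' goto d→6  [P4 ends]
  6='cd' goto d→7
  7='cdd' goto ·  [P2 ends]
  8='da' goto a→9
  9='daa' goto b→10
  10='daab' goto ·  [P3 ends]

BFS fail/out derivation:
  n1('a'): parent n0 fail=0; on 'a' 0 → fail=0;  out ∅∪∅=∅
  n3('d'): parent n0 fail=0; on 'd' 0 → fail=0;  out ∅∪∅=∅
  n5('c'): parent n0 fail=0; on 'c' 0 → fail=0;  out {4}∪∅={4}
  n2('ac'): parent n1 fail=0; on 'c' 0 → fail=5;  out {0}∪{4}={0,4}
  n4('dc'): parent n3 fail=0; on 'c' 0 → fail=5;  out {1}∪{4}={1,4}
  n6('cd'): parent n5 fail=0; on 'd' 0 → fail=3;  out ∅∪∅=∅
  n8('da'): parent n3 fail=0; on 'a' 0 → fail=1;  out ∅∪∅=∅
  n7('cdd'): parent n6 fail=3; on 'd' 3→0 → fail=3;  out {2}∪∅={2}
  n9('daa'): parent n8 fail=1; on 'a' 1→0 → fail=1;  out ∅∪∅=∅
  n10('daab'): parent n9 fail=1; on 'b' 1→0 → fail=0;  out {3}∪∅={3}

Run:
[0] read 'b'  n0⇒n0
[1] read 'c'  n0⇒n5  emit P4@[1:1]
[2] read 'd'  n5⇒n6
[3] read 'd'  n6⇒n7  emit P2@[1:3]
[4] read 'a'  n7⇒n8 (via fail)
[5] read 'c'  n8⇒n2 (via fail)  emit P0@[4:5],P4@[5:5]
[6] read 'a'  n2⇒n1 (via fail)
[7] read 'd'  n1⇒n3 (via fail)
[8] read 'd'  n3⇒n3 (via fail)
[9] read 'd'  n3⇒n3 (via fail)
[10] read 'c'  n3⇒n4  emit P1@[9:10],P4@[10:10]
[11] read 'a'  n4⇒n1 (via fail)
[12] read 'd'  n1⇒n3 (via fail)
[13] read 'a'  n3⇒n8
[14] read 'a'  n8⇒n9
[15] read 'b'  n9⇒n10  emit P3@[12:15]
[16] read 'a'  n10⇒n1 (via fail)
[17] read 'a'  n1⇒n1 (via fail)
[18] read 'c'  n1⇒n2  emit P0@[17:18],P4@[18:18]
[19] read 'b'  n2⇒n0 (via fail)
[20] read 'a'  n0⇒n1
[21] read 'b'  n1⇒n0 (via fail)
[22] read 'd'  n0⇒n3
[23] read 'd'  n3⇒n3 (via fail)
[24] read 'a'  n3⇒n8
[25] read 'a'  n8⇒n9
[26] read 'b'  n9⇒n10  emit P3@[23:26]
[27] read 'c'  n10⇒n5 (via fail)  emit P4@[27:27]
[28] read 'd'  n5⇒n6
[29] read 'd'  n6⇒n7  emit P2@[27:29]
[30] read 'c'  n7⇒n4 (via fail)  emit P1@[29:30],P4@[30:30]
[31] read 'd'  n4⇒n6 (via fail)
[32] read 'd'  n6⇒n7  emit P2@[30:32]
[33] read 'c'  n7⇒n4 (via fail)  emit P1@[32:33],P4@[33:33]
[34] read 'a'  n4⇒n1 (via fail)
[35] read 'b'  n1⇒n0 (via fail)
[36] read 'a'  n0⇒n1
[37] read 'c'  n1⇒n2  emit P0@[36:37],P4@[37:37]
[38] read 'd'  n2⇒n6 (via fail)
[39] read 'c'  n6⇒n4 (via fail)  emit P1@[38:39],P4@[39:39]
[40] read 'a'  n4⇒n1 (via fail)
[41] read 'c'  n1⇒n2  emit P0@[40:41],P4@[41:41]
[42] read 'd'  n2⇒n6 (via fail)
[43] read 'd'  n6⇒n7  emit P2@[41:43]
[44] read 'd'  n7⇒n3 (via fail)
[45] read 'c'  n3⇒n4  emit P1@[44:45],P4@[45:45]
[46] read 'c'  n4⇒n5 (via fail)  emit P4@[46:46]
[47] read 'd'  n5⇒n6
[48] read 'c'  n6⇒n4 (via fail)  emit P1@[47:48],P4@[48:48]
[49] read 'a'  n4⇒n1 (via fail)
[50] read 'a'  n1⇒n1 (via fail)
[51] read 'b'  n1⇒n0 (via fail)
[52] read 'b'  n0⇒n0
[53] read 'd'  n0⇒n3
[54] read 'c'  n3⇒n4  emit P1@[53:54],P4@[54:54]
[55] read 'a'  n4⇒n1 (via fail)
[56] read 'd'  n1⇒n3 (via fail)
[57] read 'b'  n3⇒n0 (via fail)
[58] read 'c'  n0⇒n5  emit P4@[58:58]
[59] read 'c'  n5⇒n5 (via fail)  emit P4@[59:59]
[60] read 'a'  n5⇒n1 (via fail)
[61] read 'c'  n1⇒n2  emit P0@[60:61],P4@[61:61]
[62] read 'd'  n2⇒n6 (via fail)
[63] read 'a'  n6⇒n8 (via fail)
[64] read 'd'  n8⇒n3 (via fail)
[65] read 'a'  n3⇒n8
[66] read 'a'  n8⇒n9
[67] read 'b'  n9⇒n10  emit P3@[64:67]
[68] read 'c'  n10⇒n5 (via fail)  emit P4@[68:68]
[69] read 'd'  n5⇒n6
[70] read 'd'  n6⇒n7  emit P2@[68:70]
[71] read 'c'  n7⇒n4 (via fail)  emit P1@[70:71],P4@[71:71]
[72] read 'c'  n4⇒n5 (via fail)  emit P4@[72:72]
[73] read 'a'  n5⇒n1 (via fail)
[74] read 'd'  n1⇒n3 (via fail)
[75] read 'c'  n3⇒n4  emit P1@[74:75],P4@[75:75]
[76] read 'd'  n4⇒n6 (via fail)
[77] read 'd'  n6⇒n7  emit P2@[75:77]
[78] read 'b'  n7⇒n0 (via fail)

Result: [[1,4],[3,2],[5,0],[5,4],[10,1],[10,4],[15,3],[18,0],[18,4],[26,3],[27,4],[29,2],[30,1],[30,4],[32,2],[33,1],[33,4],[37,0],[37,4],[39,1],[39,4],[41,0],[41,4],[43,2],[45,1],[45,4],[46,4],[48,1],[48,4],[54,1],[54,4],[58,4],[59,4],[61,0],[61,4],[67,3],[68,4],[70,2],[71,1],[71,4],[72,4],[75,1],[75,4],[77,2]]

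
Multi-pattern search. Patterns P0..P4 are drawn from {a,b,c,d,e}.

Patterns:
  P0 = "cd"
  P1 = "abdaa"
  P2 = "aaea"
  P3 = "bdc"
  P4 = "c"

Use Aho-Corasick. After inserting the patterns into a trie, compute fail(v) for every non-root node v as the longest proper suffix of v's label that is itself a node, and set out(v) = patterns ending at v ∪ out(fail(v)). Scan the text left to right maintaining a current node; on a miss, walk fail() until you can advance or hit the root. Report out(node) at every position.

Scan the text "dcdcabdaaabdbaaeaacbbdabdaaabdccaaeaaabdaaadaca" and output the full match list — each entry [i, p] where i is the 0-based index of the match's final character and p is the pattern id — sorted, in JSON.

Construct AC machine:
Trie nodes:
  n0 'ε': a→3 b→11 c→1
  n1 'c': d→2  [P4 ends]
  n2 'cd': ·  [P0 ends]
  n3 'a': a→8 b→4
  n4 'ab': d→5
  n5 'abd': a→6
  n6 'abda': a→7
  n7 'abdaa': ·  [P1 ends]
  n8 'aa': e→9
  n9 'aae': a→10
  n10 'aaea': ·  [P2 ends]
  n11 'b': d→12
  n12 'bd': c→13
  n13 'bdc': ·  [P3 ends]

Failure links (BFS by depth):
  n1('c'): parent n0 fail=0; on 'c' 0 → fail=0;  out {4}∪∅={4}
  n3('a'): parent n0 fail=0; on 'a' 0 → fail=0;  out ∅∪∅=∅
  n11('b'): parent n0 fail=0; on 'b' 0 → fail=0;  out ∅∪∅=∅
  n2('cd'): parent n1 fail=0; on 'd' 0 → fail=0;  out {0}∪∅={0}
  n4('ab'): parent n3 fail=0; on 'b' 0 → fail=11;  out ∅∪∅=∅
  n8('aa'): parent n3 fail=0; on 'a' 0 → fail=3;  out ∅∪∅=∅
  n12('bd'): parent n11 fail=0; on 'd' 0 → fail=0;  out ∅∪∅=∅
  n5('abd'): parent n4 fail=11; on 'd' 11 → fail=12;  out ∅∪∅=∅
  n9('aae'): parent n8 fail=3; on 'e' 3→0 → fail=0;  out ∅∪∅=∅
  n13('bdc'): parent n12 fail=0; on 'c' 0 → fail=1;  out {3}∪{4}={3,4}
  n6('abda'): parent n5 fail=12; on 'a' 12→0 → fail=3;  out ∅∪∅=∅
  n10('aaea'): parent n9 fail=0; on 'a' 0 → fail=3;  out {2}∪∅={2}
  n7('abdaa'): parent n6 fail=3; on 'a' 3 → fail=8;  out {1}∪∅={1}

Scan:
i=0 'd': node 0→0
i=1 'c': node 0→1  emit P4@[1:1]
i=2 'd': node 1→2  emit P0@[1:2]
i=3 'c': node 2→1 (via fail)  emit P4@[3:3]
i=4 'a': node 1→3 (via fail)
i=5 'b': node 3→4
i=6 'd': node 4→5
i=7 'a': node 5→6
i=8 'a': node 6→7  emit P1@[4:8]
i=9 'a': node 7→8 (via fail)
i=10 'b': node 8→4 (via fail)
i=11 'd': node 4→5
i=12 'b': node 5→11 (via fail)
i=13 'a': node 11→3 (via fail)
i=14 'a': node 3→8
i=15 'e': node 8→9
i=16 'a': node 9→10  emit P2@[13:16]
i=17 'a': node 10→8 (via fail)
i=18 'c': node 8→1 (via fail)  emit P4@[18:18]
i=19 'b': node 1→11 (via fail)
i=20 'b': node 11→11 (via fail)
i=21 'd': node 11→12
i=22 'a': node 12→3 (via fail)
i=23 'b': node 3→4
i=24 'd': node 4→5
i=25 'a': node 5→6
i=26 'a': node 6→7  emit P1@[22:26]
i=27 'a': node 7→8 (via fail)
i=28 'b': node 8→4 (via fail)
i=29 'd': node 4→5
i=30 'c': node 5→13 (via fail)  emit P3@[28:30],P4@[30:30]
i=31 'c': node 13→1 (via fail)  emit P4@[31:31]
i=32 'a': node 1→3 (via fail)
i=33 'a': node 3→8
i=34 'e': node 8→9
i=35 'a': node 9→10  emit P2@[32:35]
i=36 'a': node 10→8 (via fail)
i=37 'a': node 8→8 (via fail)
i=38 'b': node 8→4 (via fail)
i=39 'd': node 4→5
i=40 'a': node 5→6
i=41 'a': node 6→7  emit P1@[37:41]
i=42 'a': node 7→8 (via fail)
i=43 'd': node 8→0 (via fail)
i=44 'a': node 0→3
i=45 'c': node 3→1 (via fail)  emit P4@[45:45]
i=46 'a': node 1→3 (via fail)

All matches (sorted): [[1,4],[2,0],[3,4],[8,1],[16,2],[18,4],[26,1],[30,3],[30,4],[31,4],[35,2],[41,1],[45,4]]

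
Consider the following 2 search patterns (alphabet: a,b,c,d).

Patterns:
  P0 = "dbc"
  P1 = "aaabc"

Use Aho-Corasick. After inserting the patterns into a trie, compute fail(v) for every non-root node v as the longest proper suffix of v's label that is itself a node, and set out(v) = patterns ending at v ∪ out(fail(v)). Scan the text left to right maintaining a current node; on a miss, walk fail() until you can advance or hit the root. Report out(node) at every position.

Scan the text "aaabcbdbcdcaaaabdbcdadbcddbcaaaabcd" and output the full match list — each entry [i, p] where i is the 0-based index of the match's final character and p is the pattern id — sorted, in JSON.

Build:
Trie (insert patterns):
  n0 'ε': a→4 d→1
  n1 'd': b→2
  n2 'db': c→3
  n3 'dbc': ·  [P0 ends]
  n4 'a': a→5
  n5 'aa': a→6
  n6 'aaa': b→7
  n7 'aaab': c→8
  n8 'aaabc': ·  [P1 ends]

BFS fail/out derivation:
  n1('d'): parent n0 fail=0; on 'd' 0 → fail=0;  out ∅∪∅=∅
  n4('a'): parent n0 fail=0; on 'a' 0 → fail=0;  out ∅∪∅=∅
  n2('db'): parent n1 fail=0; on 'b' 0 → fail=0;  out ∅∪∅=∅
  n5('aa'): parent n4 fail=0; on 'a' 0 → fail=4;  out ∅∪∅=∅
  n3('dbc'): parent n2 fail=0; on 'c' 0 → fail=0;  out {0}∪∅={0}
  n6('aaa'): parent n5 fail=4; on 'a' 4 → fail=5;  out ∅∪∅=∅
  n7('aaab'): parent n6 fail=5; on 'b' 5→4→0 → fail=0;  out ∅∪∅=∅
  n8('aaabc'): parent n7 fail=0; on 'c' 0 → fail=0;  out {1}∪∅={1}

Scan:
pos 0 'a': at 4
pos 1 'a': at 5
pos 2 'a': at 6
pos 3 'b': at 7
pos 4 'c': at 8  → match P1@[0:4]
pos 5 'b': at 0 (via fail)
pos 6 'd': at 1
pos 7 'b': at 2
pos 8 'c': at 3  → match P0@[6:8]
pos 9 'd': at 1 (via fail)
pos 10 'c': at 0 (via fail)
pos 11 'a': at 4
pos 12 'a': at 5
pos 13 'a': at 6
pos 14 'a': at 6 (via fail)
pos 15 'b': at 7
pos 16 'd': at 1 (via fail)
pos 17 'b': at 2
pos 18 'c': at 3  → match P0@[16:18]
pos 19 'd': at 1 (via fail)
pos 20 'a': at 4 (via fail)
pos 21 'd': at 1 (via fail)
pos 22 'b': at 2
pos 23 'c': at 3  → match P0@[21:23]
pos 24 'd': at 1 (via fail)
pos 25 'd': at 1 (via fail)
pos 26 'b': at 2
pos 27 'c': at 3  → match P0@[25:27]
pos 28 'a': at 4 (via fail)
pos 29 'a': at 5
pos 30 'a': at 6
pos 31 'a': at 6 (via fail)
pos 32 'b': at 7
pos 33 'c': at 8  → match P1@[29:33]
pos 34 'd': at 1 (via fail)

All matches (sorted): [[4,1],[8,0],[18,0],[23,0],[27,0],[33,1]]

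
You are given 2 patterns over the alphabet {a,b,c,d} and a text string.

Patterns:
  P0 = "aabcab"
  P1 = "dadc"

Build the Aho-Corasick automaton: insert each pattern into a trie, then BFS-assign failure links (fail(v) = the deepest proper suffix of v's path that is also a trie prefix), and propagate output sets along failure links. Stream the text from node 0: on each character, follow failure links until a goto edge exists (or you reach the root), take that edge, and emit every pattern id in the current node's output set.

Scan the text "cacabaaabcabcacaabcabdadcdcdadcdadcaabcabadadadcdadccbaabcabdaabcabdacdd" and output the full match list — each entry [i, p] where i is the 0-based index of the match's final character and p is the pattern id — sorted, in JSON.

Build:
Trie nodes:
  0='ε' goto a→1 d→7
  1='a' goto a→2
  2='aa' goto b→3
  3='aab' goto c→4
  4='aabc' goto a→5
  5='aabca' goto b→6
  6='aabcab' goto ·  [P0 ends]
  7='d' goto a→8
  8='da' goto d→9
  9='dad' goto c→10
  10='dadc' goto ·  [P1 ends]

BFS fail/out derivation:
  fail(1) 'a': from fail(0)=0 chase 'a': 0 ⇒ 0;  out=∅∪out(0)=∅
  fail(7) 'd': from fail(0)=0 chase 'd': 0 ⇒ 0;  out=∅∪out(0)=∅
  fail(2) 'aa': from fail(1)=0 chase 'a': 0 ⇒ 1;  out=∅∪out(1)=∅
  fail(8) 'da': from fail(7)=0 chase 'a': 0 ⇒ 1;  out=∅∪out(1)=∅
  fail(3) 'aab': from fail(2)=1 chase 'b': 1→0 ⇒ 0;  out=∅∪out(0)=∅
  fail(9) 'dad': from fail(8)=1 chase 'd': 1→0 ⇒ 7;  out=∅∪out(7)=∅
  fail(4) 'aabc': from fail(3)=0 chase 'c': 0 ⇒ 0;  out=∅∪out(0)=∅
  fail(10) 'dadc': from fail(9)=7 chase 'c': 7→0 ⇒ 0;  out={1}∪out(0)={1}
  fail(5) 'aabca': from fail(4)=0 chase 'a': 0 ⇒ 1;  out=∅∪out(1)=∅
  fail(6) 'aabcab': from fail(5)=1 chase 'b': 1→0 ⇒ 0;  out={0}∪out(0)={0}

Scan:
[0] read 'c'  n0⇒n0
[1] read 'a'  n0⇒n1
[2] read 'c'  n1⇒n0 ·f
[3] read 'a'  n0⇒n1
[4] read 'b'  n1⇒n0 ·f
[5] read 'a'  n0⇒n1
[6] read 'a'  n1⇒n2
[7] read 'a'  n2⇒n2 ·f
[8] read 'b'  n2⇒n3
[9] read 'c'  n3⇒n4
[10] read 'a'  n4⇒n5
[11] read 'b'  n5⇒n6  emit P0@[6:11]
[12] read 'c'  n6⇒n0 ·f
[13] read 'a'  n0⇒n1
[14] read 'c'  n1⇒n0 ·f
[15] read 'a'  n0⇒n1
[16] read 'a'  n1⇒n2
[17] read 'b'  n2⇒n3
[18] read 'c'  n3⇒n4
[19] read 'a'  n4⇒n5
[20] read 'b'  n5⇒n6  emit P0@[15:20]
[21] read 'd'  n6⇒n7 ·f
[22] read 'a'  n7⇒n8
[23] read 'd'  n8⇒n9
[24] read 'c'  n9⇒n10  emit P1@[21:24]
[25] read 'd'  n10⇒n7 ·f
[26] read 'c'  n7⇒n0 ·f
[27] read 'd'  n0⇒n7
[28] read 'a'  n7⇒n8
[29] read 'd'  n8⇒n9
[30] read 'c'  n9⇒n10  emit P1@[27:30]
[31] read 'd'  n10⇒n7 ·f
[32] read 'a'  n7⇒n8
[33] read 'd'  n8⇒n9
[34] read 'c'  n9⇒n10  emit P1@[31:34]
[35] read 'a'  n10⇒n1 ·f
[36] read 'a'  n1⇒n2
[37] read 'b'  n2⇒n3
[38] read 'c'  n3⇒n4
[39] read 'a'  n4⇒n5
[40] read 'b'  n5⇒n6  emit P0@[35:40]
[41] read 'a'  n6⇒n1 ·f
[42] read 'd'  n1⇒n7 ·f
[43] read 'a'  n7⇒n8
[44] read 'd'  n8⇒n9
[45] read 'a'  n9⇒n8 ·f
[46] read 'd'  n8⇒n9
[47] read 'c'  n9⇒n10  emit P1@[44:47]
[48] read 'd'  n10⇒n7 ·f
[49] read 'a'  n7⇒n8
[50] read 'd'  n8⇒n9
[51] read 'c'  n9⇒n10  emit P1@[48:51]
[52] read 'c'  n10⇒n0 ·f
[53] read 'b'  n0⇒n0
[54] read 'a'  n0⇒n1
[55] read 'a'  n1⇒n2
[56] read 'b'  n2⇒n3
[57] read 'c'  n3⇒n4
[58] read 'a'  n4⇒n5
[59] read 'b'  n5⇒n6  emit P0@[54:59]
[60] read 'd'  n6⇒n7 ·f
[61] read 'a'  n7⇒n8
[62] read 'a'  n8⇒n2 ·f
[63] read 'b'  n2⇒n3
[64] read 'c'  n3⇒n4
[65] read 'a'  n4⇒n5
[66] read 'b'  n5⇒n6  emit P0@[61:66]
[67] read 'd'  n6⇒n7 ·f
[68] read 'a'  n7⇒n8
[69] read 'c'  n8⇒n0 ·f
[70] read 'd'  n0⇒n7
[71] read 'd'  n7⇒n7 ·f

Matches: [[11,0],[20,0],[24,1],[30,1],[34,1],[40,0],[47,1],[51,1],[59,0],[66,0]]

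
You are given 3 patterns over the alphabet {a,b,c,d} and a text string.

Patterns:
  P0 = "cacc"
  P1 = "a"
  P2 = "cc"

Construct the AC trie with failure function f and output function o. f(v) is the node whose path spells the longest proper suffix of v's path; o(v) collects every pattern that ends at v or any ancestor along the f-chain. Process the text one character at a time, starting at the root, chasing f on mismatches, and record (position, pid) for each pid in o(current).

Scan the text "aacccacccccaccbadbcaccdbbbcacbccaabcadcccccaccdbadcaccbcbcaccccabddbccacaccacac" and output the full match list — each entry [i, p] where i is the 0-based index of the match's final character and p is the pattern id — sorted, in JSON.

Build automaton:
Trie (insert patterns):
  n0 'ε': a→5 c→1
  n1 'c': a→2 c→6
  n2 'ca': c→3
  n3 'cac': c→4
  n4 'cacc': ·  [P0 ends]
  n5 'a': ·  [P1 ends]
  n6 'cc': ·  [P2 ends]

Failure links (BFS by depth):
  n1('c'): parent n0 fail=0; on 'c' 0 → fail=0;  out ∅∪∅=∅
  n5('a'): parent n0 fail=0; on 'a' 0 → fail=0;  out {1}∪∅={1}
  n2('ca'): parent n1 fail=0; on 'a' 0 → fail=5;  out ∅∪{1}={1}
  n6('cc'): parent n1 fail=0; on 'c' 0 → fail=1;  out {2}∪∅={2}
  n3('cac'): parent n2 fail=5; on 'c' 5→0 → fail=1;  out ∅∪∅=∅
  n4('cacc'): parent n3 fail=1; on 'c' 1 → fail=6;  out {0}∪{2}={0,2}

Scan:
pos 0 'a': at 5  → match P1@[0:0]
pos 1 'a': at 5 ·f  → match P1@[1:1]
pos 2 'c': at 1 ·f
pos 3 'c': at 6  → match P2@[2:3]
pos 4 'c': at 6 ·f  → match P2@[3:4]
pos 5 'a': at 2 ·f  → match P1@[5:5]
pos 6 'c': at 3
pos 7 'c': at 4  → match P0@[4:7],P2@[6:7]
pos 8 'c': at 6 ·f  → match P2@[7:8]
pos 9 'c': at 6 ·f  → match P2@[8:9]
pos 10 'c': at 6 ·f  → match P2@[9:10]
pos 11 'a': at 2 ·f  → match P1@[11:11]
pos 12 'c': at 3
pos 13 'c': at 4  → match P0@[10:13],P2@[12:13]
pos 14 'b': at 0 ·f
pos 15 'a': at 5  → match P1@[15:15]
pos 16 'd': at 0 ·f
pos 17 'b': at 0
pos 18 'c': at 1
pos 19 'a': at 2  → match P1@[19:19]
pos 20 'c': at 3
pos 21 'c': at 4  → match P0@[18:21],P2@[20:21]
pos 22 'd': at 0 ·f
pos 23 'b': at 0
pos 24 'b': at 0
pos 25 'b': at 0
pos 26 'c': at 1
pos 27 'a': at 2  → match P1@[27:27]
pos 28 'c': at 3
pos 29 'b': at 0 ·f
pos 30 'c': at 1
pos 31 'c': at 6  → match P2@[30:31]
pos 32 'a': at 2 ·f  → match P1@[32:32]
pos 33 'a': at 5 ·f  → match P1@[33:33]
pos 34 'b': at 0 ·f
pos 35 'c': at 1
pos 36 'a': at 2  → match P1@[36:36]
pos 37 'd': at 0 ·f
pos 38 'c': at 1
pos 39 'c': at 6  → match P2@[38:39]
pos 40 'c': at 6 ·f  → match P2@[39:40]
pos 41 'c': at 6 ·f  → match P2@[40:41]
pos 42 'c': at 6 ·f  → match P2@[41:42]
pos 43 'a': at 2 ·f  → match P1@[43:43]
pos 44 'c': at 3
pos 45 'c': at 4  → match P0@[42:45],P2@[44:45]
pos 46 'd': at 0 ·f
pos 47 'b': at 0
pos 48 'a': at 5  → match P1@[48:48]
pos 49 'd': at 0 ·f
pos 50 'c': at 1
pos 51 'a': at 2  → match P1@[51:51]
pos 52 'c': at 3
pos 53 'c': at 4  → match P0@[50:53],P2@[52:53]
pos 54 'b': at 0 ·f
pos 55 'c': at 1
pos 56 'b': at 0 ·f
pos 57 'c': at 1
pos 58 'a': at 2  → match P1@[58:58]
pos 59 'c': at 3
pos 60 'c': at 4  → match P0@[57:60],P2@[59:60]
pos 61 'c': at 6 ·f  → match P2@[60:61]
pos 62 'c': at 6 ·f  → match P2@[61:62]
pos 63 'a': at 2 ·f  → match P1@[63:63]
pos 64 'b': at 0 ·f
pos 65 'd': at 0
pos 66 'd': at 0
pos 67 'b': at 0
pos 68 'c': at 1
pos 69 'c': at 6  → match P2@[68:69]
pos 70 'a': at 2 ·f  → match P1@[70:70]
pos 71 'c': at 3
pos 72 'a': at 2 ·f  → match P1@[72:72]
pos 73 'c': at 3
pos 74 'c': at 4  → match P0@[71:74],P2@[73:74]
pos 75 'a': at 2 ·f  → match P1@[75:75]
pos 76 'c': at 3
pos 77 'a': at 2 ·f  → match P1@[77:77]
pos 78 'c': at 3

Matches: [[0,1],[1,1],[3,2],[4,2],[5,1],[7,0],[7,2],[8,2],[9,2],[10,2],[11,1],[13,0],[13,2],[15,1],[19,1],[21,0],[21,2],[27,1],[31,2],[32,1],[33,1],[36,1],[39,2],[40,2],[41,2],[42,2],[43,1],[45,0],[45,2],[48,1],[51,1],[53,0],[53,2],[58,1],[60,0],[60,2],[61,2],[62,2],[63,1],[69,2],[70,1],[72,1],[74,0],[74,2],[75,1],[77,1]]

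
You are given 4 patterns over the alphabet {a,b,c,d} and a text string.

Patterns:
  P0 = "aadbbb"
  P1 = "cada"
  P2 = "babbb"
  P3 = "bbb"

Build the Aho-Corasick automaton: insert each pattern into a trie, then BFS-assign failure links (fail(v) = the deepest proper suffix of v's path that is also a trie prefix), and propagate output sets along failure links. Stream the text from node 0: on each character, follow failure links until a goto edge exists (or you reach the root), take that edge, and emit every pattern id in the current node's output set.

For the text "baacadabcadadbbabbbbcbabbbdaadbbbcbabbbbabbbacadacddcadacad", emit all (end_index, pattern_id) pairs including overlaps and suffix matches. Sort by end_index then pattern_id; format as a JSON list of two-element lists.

Build automaton:
Trie nodes:
  0='ε' goto a→1 b→11 c→7
  1='a' goto a→2
  2='aa' goto d→3
  3='aad' goto b→4
  4='aadb' goto b→5
  5='aadbb' goto b→6
  6='aadbbb' goto ·  [P0 ends]
  7='c' goto a→8
  8='ca' goto d→9
  9='cad' goto a→10
  10='cada' goto ·  [P1 ends]
  11='b' goto a→12 b→16
  12='ba' goto b→13
  13='bab' goto b→14
  14='babb' goto b→15
  15='babbb' goto ·  [P2 ends]
  16='bb' goto b→17
  17='bbb' goto ·  [P3 ends]

BFS fail/out derivation:
  fail(1) 'a': from fail(0)=0 chase 'a': 0 ⇒ 0;  out=∅∪out(0)=∅
  fail(7) 'c': from fail(0)=0 chase 'c': 0 ⇒ 0;  out=∅∪out(0)=∅
  fail(11) 'b': from fail(0)=0 chase 'b': 0 ⇒ 0;  out=∅∪out(0)=∅
  fail(2) 'aa': from fail(1)=0 chase 'a': 0 ⇒ 1;  out=∅∪out(1)=∅
  fail(8) 'ca': from fail(7)=0 chase 'a': 0 ⇒ 1;  out=∅∪out(1)=∅
  fail(12) 'ba': from fail(11)=0 chase 'a': 0 ⇒ 1;  out=∅∪out(1)=∅
  fail(16) 'bb': from fail(11)=0 chase 'b': 0 ⇒ 11;  out=∅∪out(11)=∅
  fail(3) 'aad': from fail(2)=1 chase 'd': 1→0 ⇒ 0;  out=∅∪out(0)=∅
  fail(9) 'cad': from fail(8)=1 chase 'd': 1→0 ⇒ 0;  out=∅∪out(0)=∅
  fail(13) 'bab': from fail(12)=1 chase 'b': 1→0 ⇒ 11;  out=∅∪out(11)=∅
  fail(17) 'bbb': from fail(16)=11 chase 'b': 11 ⇒ 16;  out={3}∪out(16)={3}
  fail(4) 'aadb': from fail(3)=0 chase 'b': 0 ⇒ 11;  out=∅∪out(11)=∅
  fail(10) 'cada': from fail(9)=0 chase 'a': 0 ⇒ 1;  out={1}∪out(1)={1}
  fail(14) 'babb': from fail(13)=11 chase 'b': 11 ⇒ 16;  out=∅∪out(16)=∅
  fail(5) 'aadbb': from fail(4)=11 chase 'b': 11 ⇒ 16;  out=∅∪out(16)=∅
  fail(15) 'babbb': from fail(14)=16 chase 'b': 16 ⇒ 17;  out={2}∪out(17)={2,3}
  fail(6) 'aadbbb': from fail(5)=16 chase 'b': 16 ⇒ 17;  out={0}∪out(17)={0,3}

Text stream:
[0] read 'b'  n0⇒n11
[1] read 'a'  n11⇒n12
[2] read 'a'  n12⇒n2 ·f
[3] read 'c'  n2⇒n7 ·f
[4] read 'a'  n7⇒n8
[5] read 'd'  n8⇒n9
[6] read 'a'  n9⇒n10  emit P1@[3:6]
[7] read 'b'  n10⇒n11 ·f
[8] read 'c'  n11⇒n7 ·f
[9] read 'a'  n7⇒n8
[10] read 'd'  n8⇒n9
[11] read 'a'  n9⇒n10  emit P1@[8:11]
[12] read 'd'  n10⇒n0 ·f
[13] read 'b'  n0⇒n11
[14] read 'b'  n11⇒n16
[15] read 'a'  n16⇒n12 ·f
[16] read 'b'  n12⇒n13
[17] read 'b'  n13⇒n14
[18] read 'b'  n14⇒n15  emit P2@[14:18],P3@[16:18]
[19] read 'b'  n15⇒n17 ·f  emit P3@[17:19]
[20] read 'c'  n17⇒n7 ·f
[21] read 'b'  n7⇒n11 ·f
[22] read 'a'  n11⇒n12
[23] read 'b'  n12⇒n13
[24] read 'b'  n13⇒n14
[25] read 'b'  n14⇒n15  emit P2@[21:25],P3@[23:25]
[26] read 'd'  n15⇒n0 ·f
[27] read 'a'  n0⇒n1
[28] read 'a'  n1⇒n2
[29] read 'd'  n2⇒n3
[30] read 'b'  n3⇒n4
[31] read 'b'  n4⇒n5
[32] read 'b'  n5⇒n6  emit P0@[27:32],P3@[30:32]
[33] read 'c'  n6⇒n7 ·f
[34] read 'b'  n7⇒n11 ·f
[35] read 'a'  n11⇒n12
[36] read 'b'  n12⇒n13
[37] read 'b'  n13⇒n14
[38] read 'b'  n14⇒n15  emit P2@[34:38],P3@[36:38]
[39] read 'b'  n15⇒n17 ·f  emit P3@[37:39]
[40] read 'a'  n17⇒n12 ·f
[41] read 'b'  n12⇒n13
[42] read 'b'  n13⇒n14
[43] read 'b'  n14⇒n15  emit P2@[39:43],P3@[41:43]
[44] read 'a'  n15⇒n12 ·f
[45] read 'c'  n12⇒n7 ·f
[46] read 'a'  n7⇒n8
[47] read 'd'  n8⇒n9
[48] read 'a'  n9⇒n10  emit P1@[45:48]
[49] read 'c'  n10⇒n7 ·f
[50] read 'd'  n7⇒n0 ·f
[51] read 'd'  n0⇒n0
[52] read 'c'  n0⇒n7
[53] read 'a'  n7⇒n8
[54] read 'd'  n8⇒n9
[55] read 'a'  n9⇒n10  emit P1@[52:55]
[56] read 'c'  n10⇒n7 ·f
[57] read 'a'  n7⇒n8
[58] read 'd'  n8⇒n9

Matches: [[6,1],[11,1],[18,2],[18,3],[19,3],[25,2],[25,3],[32,0],[32,3],[38,2],[38,3],[39,3],[43,2],[43,3],[48,1],[55,1]]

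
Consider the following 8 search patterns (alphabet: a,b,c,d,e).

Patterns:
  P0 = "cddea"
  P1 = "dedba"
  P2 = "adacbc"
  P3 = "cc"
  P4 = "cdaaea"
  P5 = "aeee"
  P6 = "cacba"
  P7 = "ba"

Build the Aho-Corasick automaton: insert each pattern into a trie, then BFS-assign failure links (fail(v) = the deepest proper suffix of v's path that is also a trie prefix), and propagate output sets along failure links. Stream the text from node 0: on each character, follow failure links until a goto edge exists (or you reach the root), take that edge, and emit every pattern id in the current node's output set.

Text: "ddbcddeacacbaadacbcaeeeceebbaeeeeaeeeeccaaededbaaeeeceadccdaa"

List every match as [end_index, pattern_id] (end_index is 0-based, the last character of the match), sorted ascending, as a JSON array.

Construct AC machine:
Trie nodes:
  n0 'ε': a→11 b→29 c→1 d→6
  n1 'c': a→25 c→17 d→2
  n2 'cd': a→18 d→3
  n3 'cdd': e→4
  n4 'cdde': a→5
  n5 'cddea': ·  [P0 ends]
  n6 'd': e→7
  n7 'de': d→8
  n8 'ded': b→9
  n9 'dedb': a→10
  n10 'dedba': ·  [P1 ends]
  n11 'a': d→12 e→22
  n12 'ad': a→13
  n13 'ada': c→14
  n14 'adac': b→15
  n15 'adacb': c→16
  n16 'adacbc': ·  [P2 ends]
  n17 'cc': ·  [P3 ends]
  n18 'cda': a→19
  n19 'cdaa': e→20
  n20 'cdaae': a→21
  n21 'cdaaea': ·  [P4 ends]
  n22 'ae': e→23
  n23 'aee': e→24
  n24 'aeee': ·  [P5 ends]
  n25 'ca': c→26
  n26 'cac': b→27
  n27 'cacb': a→28
  n28 'cacba': ·  [P6 ends]
  n29 'b': a→30
  n30 'ba': ·  [P7 ends]

Failure links (BFS by depth):
  n1('c'): parent n0 fail=0; on 'c' 0 → fail=0;  out ∅∪∅=∅
  n6('d'): parent n0 fail=0; on 'd' 0 → fail=0;  out ∅∪∅=∅
  n11('a'): parent n0 fail=0; on 'a' 0 → fail=0;  out ∅∪∅=∅
  n29('b'): parent n0 fail=0; on 'b' 0 → fail=0;  out ∅∪∅=∅
  n2('cd'): parent n1 fail=0; on 'd' 0 → fail=6;  out ∅∪∅=∅
  n7('de'): parent n6 fail=0; on 'e' 0 → fail=0;  out ∅∪∅=∅
  n12('ad'): parent n11 fail=0; on 'd' 0 → fail=6;  out ∅∪∅=∅
  n17('cc'): parent n1 fail=0; on 'c' 0 → fail=1;  out {3}∪∅={3}
  n22('ae'): parent n11 fail=0; on 'e' 0 → fail=0;  out ∅∪∅=∅
  n25('ca'): parent n1 fail=0; on 'a' 0 → fail=11;  out ∅∪∅=∅
  n30('ba'): parent n29 fail=0; on 'a' 0 → fail=11;  out {7}∪∅={7}
  n3('cdd'): parent n2 fail=6; on 'd' 6→0 → fail=6;  out ∅∪∅=∅
  n8('ded'): parent n7 fail=0; on 'd' 0 → fail=6;  out ∅∪∅=∅
  n13('ada'): parent n12 fail=6; on 'a' 6→0 → fail=11;  out ∅∪∅=∅
  n18('cda'): parent n2 fail=6; on 'a' 6→0 → fail=11;  out ∅∪∅=∅
  n23('aee'): parent n22 fail=0; on 'e' 0 → fail=0;  out ∅∪∅=∅
  n26('cac'): parent n25 fail=11; on 'c' 11→0 → fail=1;  out ∅∪∅=∅
  n4('cdde'): parent n3 fail=6; on 'e' 6 → fail=7;  out ∅∪∅=∅
  n9('dedb'): parent n8 fail=6; on 'b' 6→0 → fail=29;  out ∅∪∅=∅
  n14('adac'): parent n13 fail=11; on 'c' 11→0 → fail=1;  out ∅∪∅=∅
  n19('cdaa'): parent n18 fail=11; on 'a' 11→0 → fail=11;  out ∅∪∅=∅
  n24('aeee'): parent n23 fail=0; on 'e' 0 → fail=0;  out {5}∪∅={5}
  n27('cacb'): parent n26 fail=1; on 'b' 1→0 → fail=29;  out ∅∪∅=∅
  n5('cddea'): parent n4 fail=7; on 'a' 7→0 → fail=11;  out {0}∪∅={0}
  n10('dedba'): parent n9 fail=29; on 'a' 29 → fail=30;  out {1}∪{7}={1,7}
  n15('adacb'): parent n14 fail=1; on 'b' 1→0 → fail=29;  out ∅∪∅=∅
  n20('cdaae'): parent n19 fail=11; on 'e' 11 → fail=22;  out ∅∪∅=∅
  n28('cacba'): parent n27 fail=29; on 'a' 29 → fail=30;  out {6}∪{7}={6,7}
  n16('adacbc'): parent n15 fail=29; on 'c' 29→0 → fail=1;  out {2}∪∅={2}
  n21('cdaaea'): parent n20 fail=22; on 'a' 22→0 → fail=11;  out {4}∪∅={4}

Run:
pos 0 'd': at 6
pos 1 'd': at 6 (fail-walked)
pos 2 'b': at 29 (fail-walked)
pos 3 'c': at 1 (fail-walked)
pos 4 'd': at 2
pos 5 'd': at 3
pos 6 'e': at 4
pos 7 'a': at 5  → match P0@[3:7]
pos 8 'c': at 1 (fail-walked)
pos 9 'a': at 25
pos 10 'c': at 26
pos 11 'b': at 27
pos 12 'a': at 28  → match P6@[8:12],P7@[11:12]
pos 13 'a': at 11 (fail-walked)
pos 14 'd': at 12
pos 15 'a': at 13
pos 16 'c': at 14
pos 17 'b': at 15
pos 18 'c': at 16  → match P2@[13:18]
pos 19 'a': at 25 (fail-walked)
pos 20 'e': at 22 (fail-walked)
pos 21 'e': at 23
pos 22 'e': at 24  → match P5@[19:22]
pos 23 'c': at 1 (fail-walked)
pos 24 'e': at 0 (fail-walked)
pos 25 'e': at 0
pos 26 'b': at 29
pos 27 'b': at 29 (fail-walked)
pos 28 'a': at 30  → match P7@[27:28]
pos 29 'e': at 22 (fail-walked)
pos 30 'e': at 23
pos 31 'e': at 24  → match P5@[28:31]
pos 32 'e': at 0 (fail-walked)
pos 33 'a': at 11
pos 34 'e': at 22
pos 35 'e': at 23
pos 36 'e': at 24  → match P5@[33:36]
pos 37 'e': at 0 (fail-walked)
pos 38 'c': at 1
pos 39 'c': at 17  → match P3@[38:39]
pos 40 'a': at 25 (fail-walked)
pos 41 'a': at 11 (fail-walked)
pos 42 'e': at 22
pos 43 'd': at 6 (fail-walked)
pos 44 'e': at 7
pos 45 'd': at 8
pos 46 'b': at 9
pos 47 'a': at 10  → match P1@[43:47],P7@[46:47]
pos 48 'a': at 11 (fail-walked)
pos 49 'e': at 22
pos 50 'e': at 23
pos 51 'e': at 24  → match P5@[48:51]
pos 52 'c': at 1 (fail-walked)
pos 53 'e': at 0 (fail-walked)
pos 54 'a': at 11
pos 55 'd': at 12
pos 56 'c': at 1 (fail-walked)
pos 57 'c': at 17  → match P3@[56:57]
pos 58 'd': at 2 (fail-walked)
pos 59 'a': at 18
pos 60 'a': at 19

Matches: [[7,0],[12,6],[12,7],[18,2],[22,5],[28,7],[31,5],[36,5],[39,3],[47,1],[47,7],[51,5],[57,3]]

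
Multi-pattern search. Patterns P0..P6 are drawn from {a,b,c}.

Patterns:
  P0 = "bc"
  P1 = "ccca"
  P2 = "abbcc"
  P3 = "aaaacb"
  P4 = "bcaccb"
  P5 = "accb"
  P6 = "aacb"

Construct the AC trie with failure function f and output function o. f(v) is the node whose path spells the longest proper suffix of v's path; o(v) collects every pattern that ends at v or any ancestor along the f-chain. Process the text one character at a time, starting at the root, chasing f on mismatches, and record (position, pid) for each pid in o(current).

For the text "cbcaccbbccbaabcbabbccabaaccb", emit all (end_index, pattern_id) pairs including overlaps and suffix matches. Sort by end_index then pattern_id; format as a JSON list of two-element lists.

Build automaton:
Trie (insert patterns):
  n0 'ε': a→7 b→1 c→3
  n1 'b': c→2
  n2 'bc': a→17  ←P0
  n3 'c': c→4
  n4 'cc': c→5
  n5 'ccc': a→6
  n6 'ccca': ·  ←P1
  n7 'a': a→12 b→8 c→21
  n8 'ab': b→9
  n9 'abb': c→10
  n10 'abbc': c→11
  n11 'abbcc': ·  ←P2
  n12 'aa': a→13 c→24
  n13 'aaa': a→14
  n14 'aaaa': c→15
  n15 'aaaac': b→16
  n16 'aaaacb': ·  ←P3
  n17 'bca': c→18
  n18 'bcac': c→19
  n19 'bcacc': b→20
  n20 'bcaccb': ·  ←P4
  n21 'ac': c→22
  n22 'acc': b→23
  n23 'accb': ·  ←P5
  n24 'aac': b→25
  n25 'aacb': ·  ←P6

BFS fail/out derivation:
  n1('b'): parent n0 fail=0; on 'b' 0 → fail=0;  out ∅∪∅=∅
  n3('c'): parent n0 fail=0; on 'c' 0 → fail=0;  out ∅∪∅=∅
  n7('a'): parent n0 fail=0; on 'a' 0 → fail=0;  out ∅∪∅=∅
  n2('bc'): parent n1 fail=0; on 'c' 0 → fail=3;  out {0}∪∅={0}
  n4('cc'): parent n3 fail=0; on 'c' 0 → fail=3;  out ∅∪∅=∅
  n8('ab'): parent n7 fail=0; on 'b' 0 → fail=1;  out ∅∪∅=∅
  n12('aa'): parent n7 fail=0; on 'a' 0 → fail=7;  out ∅∪∅=∅
  n21('ac'): parent n7 fail=0; on 'c' 0 → fail=3;  out ∅∪∅=∅
  n5('ccc'): parent n4 fail=3; on 'c' 3 → fail=4;  out ∅∪∅=∅
  n9('abb'): parent n8 fail=1; on 'b' 1→0 → fail=1;  out ∅∪∅=∅
  n13('aaa'): parent n12 fail=7; on 'a' 7 → fail=12;  out ∅∪∅=∅
  n17('bca'): parent n2 fail=3; on 'a' 3→0 → fail=7;  out ∅∪∅=∅
  n22('acc'): parent n21 fail=3; on 'c' 3 → fail=4;  out ∅∪∅=∅
  n24('aac'): parent n12 fail=7; on 'c' 7 → fail=21;  out ∅∪∅=∅
  n6('ccca'): parent n5 fail=4; on 'a' 4→3→0 → fail=7;  out {1}∪∅={1}
  n10('abbc'): parent n9 fail=1; on 'c' 1 → fail=2;  out ∅∪{0}={0}
  n14('aaaa'): parent n13 fail=12; on 'a' 12 → fail=13;  out ∅∪∅=∅
  n18('bcac'): parent n17 fail=7; on 'c' 7 → fail=21;  out ∅∪∅=∅
  n23('accb'): parent n22 fail=4; on 'b' 4→3→0 → fail=1;  out {5}∪∅={5}
  n25('aacb'): parent n24 fail=21; on 'b' 21→3→0 → fail=1;  out {6}∪∅={6}
  n11('abbcc'): parent n10 fail=2; on 'c' 2→3 → fail=4;  out {2}∪∅={2}
  n15('aaaac'): parent n14 fail=13; on 'c' 13→12 → fail=24;  out ∅∪∅=∅
  n19('bcacc'): parent n18 fail=21; on 'c' 21 → fail=22;  out ∅∪∅=∅
  n16('aaaacb'): parent n15 fail=24; on 'b' 24 → fail=25;  out {3}∪{6}={3,6}
  n20('bcaccb'): parent n19 fail=22; on 'b' 22 → fail=23;  out {4}∪{5}={4,5}

Text stream:
i=0 'c': node 0→3
i=1 'b': node 3→1 ·f
i=2 'c': node 1→2  emit P0@[1:2]
i=3 'a': node 2→17
i=4 'c': node 17→18
i=5 'c': node 18→19
i=6 'b': node 19→20  emit P4@[1:6],P5@[3:6]
i=7 'b': node 20→1 ·f
i=8 'c': node 1→2  emit P0@[7:8]
i=9 'c': node 2→4 ·f
i=10 'b': node 4→1 ·f
i=11 'a': node 1→7 ·f
i=12 'a': node 7→12
i=13 'b': node 12→8 ·f
i=14 'c': node 8→2 ·f  emit P0@[13:14]
i=15 'b': node 2→1 ·f
i=16 'a': node 1→7 ·f
i=17 'b': node 7→8
i=18 'b': node 8→9
i=19 'c': node 9→10  emit P0@[18:19]
i=20 'c': node 10→11  emit P2@[16:20]
i=21 'a': node 11→7 ·f
i=22 'b': node 7→8
i=23 'a': node 8→7 ·f
i=24 'a': node 7→12
i=25 'c': node 12→24
i=26 'c': node 24→22 ·f
i=27 'b': node 22→23  emit P5@[24:27]

Matches: [[2,0],[6,4],[6,5],[8,0],[14,0],[19,0],[20,2],[27,5]]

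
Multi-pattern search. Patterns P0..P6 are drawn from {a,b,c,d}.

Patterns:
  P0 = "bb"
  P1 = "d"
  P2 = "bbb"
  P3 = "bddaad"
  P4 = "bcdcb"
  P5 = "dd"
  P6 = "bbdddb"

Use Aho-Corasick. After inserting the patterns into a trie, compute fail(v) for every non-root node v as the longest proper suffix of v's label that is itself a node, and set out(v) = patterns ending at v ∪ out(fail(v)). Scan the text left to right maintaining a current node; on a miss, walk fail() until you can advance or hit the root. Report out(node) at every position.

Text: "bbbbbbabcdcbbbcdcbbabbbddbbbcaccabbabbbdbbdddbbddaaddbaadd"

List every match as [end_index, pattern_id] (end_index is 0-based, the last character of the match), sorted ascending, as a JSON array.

Build:
Trie nodes:
  0='ε' goto b→1 d→3
  1='b' goto b→2 c→10 d→5
  2='bb' goto b→4 d→15  ←P0
  3='d' goto d→14  ←P1
  4='bbb' goto ·  ←P2
  5='bd' goto d→6
  6='bdd' goto a→7
  7='bdda' goto a→8
  8='bddaa' goto d→9
  9='bddaad' goto ·  ←P3
  10='bc' goto d→11
  11='bcd' goto c→12
  12='bcdc' goto b→13
  13='bcdcb' goto ·  ←P4
  14='dd' goto ·  ←P5
  15='bbd' goto d→16
  16='bbdd' goto d→17
  17='bbddd' goto b→18
  18='bbdddb' goto ·  ←P6

Failure links (BFS by depth):
  fail(1) 'b': from fail(0)=0 chase 'b': 0 ⇒ 0;  out=∅∪out(0)=∅
  fail(3) 'd': from fail(0)=0 chase 'd': 0 ⇒ 0;  out={1}∪out(0)={1}
  fail(2) 'bb': from fail(1)=0 chase 'b': 0 ⇒ 1;  out={0}∪out(1)={0}
  fail(5) 'bd': from fail(1)=0 chase 'd': 0 ⇒ 3;  out=∅∪out(3)={1}
  fail(10) 'bc': from fail(1)=0 chase 'c': 0 ⇒ 0;  out=∅∪out(0)=∅
  fail(14) 'dd': from fail(3)=0 chase 'd': 0 ⇒ 3;  out={5}∪out(3)={1,5}
  fail(4) 'bbb': from fail(2)=1 chase 'b': 1 ⇒ 2;  out={2}∪out(2)={0,2}
  fail(6) 'bdd': from fail(5)=3 chase 'd': 3 ⇒ 14;  out=∅∪out(14)={1,5}
  fail(11) 'bcd': from fail(10)=0 chase 'd': 0 ⇒ 3;  out=∅∪out(3)={1}
  fail(15) 'bbd': from fail(2)=1 chase 'd': 1 ⇒ 5;  out=∅∪out(5)={1}
  fail(7) 'bdda': from fail(6)=14 chase 'a': 14→3→0 ⇒ 0;  out=∅∪out(0)=∅
  fail(12) 'bcdc': from fail(11)=3 chase 'c': 3→0 ⇒ 0;  out=∅∪out(0)=∅
  fail(16) 'bbdd': from fail(15)=5 chase 'd': 5 ⇒ 6;  out=∅∪out(6)={1,5}
  fail(8) 'bddaa': from fail(7)=0 chase 'a': 0 ⇒ 0;  out=∅∪out(0)=∅
  fail(13) 'bcdcb': from fail(12)=0 chase 'b': 0 ⇒ 1;  out={4}∪out(1)={4}
  fail(17) 'bbddd': from fail(16)=6 chase 'd': 6→14→3 ⇒ 14;  out=∅∪out(14)={1,5}
  fail(9) 'bddaad': from fail(8)=0 chase 'd': 0 ⇒ 3;  out={3}∪out(3)={1,3}
  fail(18) 'bbdddb': from fail(17)=14 chase 'b': 14→3→0 ⇒ 1;  out={6}∪out(1)={6}

Run:
[0] read 'b'  n0⇒n1
[1] read 'b'  n1⇒n2  emit P0@[0:1]
[2] read 'b'  n2⇒n4  emit P0@[1:2],P2@[0:2]
[3] read 'b'  n4⇒n4 ·f  emit P0@[2:3],P2@[1:3]
[4] read 'b'  n4⇒n4 ·f  emit P0@[3:4],P2@[2:4]
[5] read 'b'  n4⇒n4 ·f  emit P0@[4:5],P2@[3:5]
[6] read 'a'  n4⇒n0 ·f
[7] read 'b'  n0⇒n1
[8] read 'c'  n1⇒n10
[9] read 'd'  n10⇒n11  emit P1@[9:9]
[10] read 'c'  n11⇒n12
[11] read 'b'  n12⇒n13  emit P4@[7:11]
[12] read 'b'  n13⇒n2 ·f  emit P0@[11:12]
[13] read 'b'  n2⇒n4  emit P0@[12:13],P2@[11:13]
[14] read 'c'  n4⇒n10 ·f
[15] read 'd'  n10⇒n11  emit P1@[15:15]
[16] read 'c'  n11⇒n12
[17] read 'b'  n12⇒n13  emit P4@[13:17]
[18] read 'b'  n13⇒n2 ·f  emit P0@[17:18]
[19] read 'a'  n2⇒n0 ·f
[20] read 'b'  n0⇒n1
[21] read 'b'  n1⇒n2  emit P0@[20:21]
[22] read 'b'  n2⇒n4  emit P0@[21:22],P2@[20:22]
[23] read 'd'  n4⇒n15 ·f  emit P1@[23:23]
[24] read 'd'  n15⇒n16  emit P1@[24:24],P5@[23:24]
[25] read 'b'  n16⇒n1 ·f
[26] read 'b'  n1⇒n2  emit P0@[25:26]
[27] read 'b'  n2⇒n4  emit P0@[26:27],P2@[25:27]
[28] read 'c'  n4⇒n10 ·f
[29] read 'a'  n10⇒n0 ·f
[30] read 'c'  n0⇒n0
[31] read 'c'  n0⇒n0
[32] read 'a'  n0⇒n0
[33] read 'b'  n0⇒n1
[34] read 'b'  n1⇒n2  emit P0@[33:34]
[35] read 'a'  n2⇒n0 ·f
[36] read 'b'  n0⇒n1
[37] read 'b'  n1⇒n2  emit P0@[36:37]
[38] read 'b'  n2⇒n4  emit P0@[37:38],P2@[36:38]
[39] read 'd'  n4⇒n15 ·f  emit P1@[39:39]
[40] read 'b'  n15⇒n1 ·f
[41] read 'b'  n1⇒n2  emit P0@[40:41]
[42] read 'd'  n2⇒n15  emit P1@[42:42]
[43] read 'd'  n15⇒n16  emit P1@[43:43],P5@[42:43]
[44] read 'd'  n16⇒n17  emit P1@[44:44],P5@[43:44]
[45] read 'b'  n17⇒n18  emit P6@[40:45]
[46] read 'b'  n18⇒n2 ·f  emit P0@[45:46]
[47] read 'd'  n2⇒n15  emit P1@[47:47]
[48] read 'd'  n15⇒n16  emit P1@[48:48],P5@[47:48]
[49] read 'a'  n16⇒n7 ·f
[50] read 'a'  n7⇒n8
[51] read 'd'  n8⇒n9  emit P1@[51:51],P3@[46:51]
[52] read 'd'  n9⇒n14 ·f  emit P1@[52:52],P5@[51:52]
[53] read 'b'  n14⇒n1 ·f
[54] read 'a'  n1⇒n0 ·f
[55] read 'a'  n0⇒n0
[56] read 'd'  n0⇒n3  emit P1@[56:56]
[57] read 'd'  n3⇒n14  emit P1@[57:57],P5@[56:57]

All matches (sorted): [[1,0],[2,0],[2,2],[3,0],[3,2],[4,0],[4,2],[5,0],[5,2],[9,1],[11,4],[12,0],[13,0],[13,2],[15,1],[17,4],[18,0],[21,0],[22,0],[22,2],[23,1],[24,1],[24,5],[26,0],[27,0],[27,2],[34,0],[37,0],[38,0],[38,2],[39,1],[41,0],[42,1],[43,1],[43,5],[44,1],[44,5],[45,6],[46,0],[47,1],[48,1],[48,5],[51,1],[51,3],[52,1],[52,5],[56,1],[57,1],[57,5]]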